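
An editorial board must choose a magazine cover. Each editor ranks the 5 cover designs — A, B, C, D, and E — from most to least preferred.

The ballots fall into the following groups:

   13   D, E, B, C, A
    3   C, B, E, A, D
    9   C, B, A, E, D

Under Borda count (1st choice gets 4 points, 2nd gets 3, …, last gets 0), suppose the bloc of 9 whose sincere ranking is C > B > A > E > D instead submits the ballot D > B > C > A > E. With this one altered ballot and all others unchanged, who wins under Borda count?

D

Borda totals with the altered ballot: A 12, B 62, C 43, D 88, E 45.
The switch changes the winner from B to D.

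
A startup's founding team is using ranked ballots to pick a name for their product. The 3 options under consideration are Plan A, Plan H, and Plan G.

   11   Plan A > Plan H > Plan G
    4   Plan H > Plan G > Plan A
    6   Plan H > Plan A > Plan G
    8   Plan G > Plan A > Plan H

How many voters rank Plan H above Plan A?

Ballots ranking Plan H above Plan A: 4+6 = 10.
Ballots ranking Plan A above Plan H: 11+8 = 19.
So 10 of 29 voters prefer Plan H to Plan A.

10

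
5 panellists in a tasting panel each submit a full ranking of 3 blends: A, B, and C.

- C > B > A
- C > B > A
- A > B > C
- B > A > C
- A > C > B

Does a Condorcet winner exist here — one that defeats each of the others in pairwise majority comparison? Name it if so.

No Condorcet winner

Head-to-head results (5 voters total):
A vs B: B wins 3–2.
A vs C: A wins 3–2.
B vs C: C wins 3–2.
No candidate beats all others: A beats C beats B beats A, a majority cycle.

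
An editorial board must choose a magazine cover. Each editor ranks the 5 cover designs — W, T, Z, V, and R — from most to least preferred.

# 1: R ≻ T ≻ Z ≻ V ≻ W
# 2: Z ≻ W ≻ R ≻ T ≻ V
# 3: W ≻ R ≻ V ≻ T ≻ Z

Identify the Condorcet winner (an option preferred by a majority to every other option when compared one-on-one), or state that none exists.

None — there is no Condorcet winner

Head-to-head results (3 voters total):
W vs T: W wins 2–1.
W vs Z: Z wins 2–1.
W vs V: W wins 2–1.
W vs R: W wins 2–1.
T vs Z: T wins 2–1.
T vs V: T wins 2–1.
T vs R: R wins 3–0.
Z vs V: Z wins 2–1.
Z vs R: R wins 2–1.
V vs R: R wins 3–0.
No candidate beats all others: W beats T beats Z beats W, a majority cycle.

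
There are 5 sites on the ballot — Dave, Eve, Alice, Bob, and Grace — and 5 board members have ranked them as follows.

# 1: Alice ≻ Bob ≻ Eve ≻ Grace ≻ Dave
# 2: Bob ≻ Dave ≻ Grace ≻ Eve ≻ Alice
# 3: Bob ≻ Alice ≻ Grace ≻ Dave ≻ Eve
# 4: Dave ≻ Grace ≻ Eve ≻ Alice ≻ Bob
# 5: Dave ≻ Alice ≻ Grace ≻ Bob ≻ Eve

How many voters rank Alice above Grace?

3

Ballots ranking Alice above Grace: 3.
Ballots ranking Grace above Alice: 2.
So 3 of 5 voters prefer Alice to Grace.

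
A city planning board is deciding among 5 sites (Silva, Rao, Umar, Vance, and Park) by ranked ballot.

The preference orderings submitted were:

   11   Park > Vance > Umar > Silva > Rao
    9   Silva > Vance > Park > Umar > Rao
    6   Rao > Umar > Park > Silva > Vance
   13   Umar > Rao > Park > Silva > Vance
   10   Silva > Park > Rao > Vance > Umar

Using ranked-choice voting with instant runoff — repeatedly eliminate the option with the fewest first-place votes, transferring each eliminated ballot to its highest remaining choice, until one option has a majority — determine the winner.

Umar

Round 1: Silva 19, Umar 13, Park 11, Rao 6, Vance 0. Vance has the fewest and is eliminated.
Round 2: Silva 19, Umar 13, Park 11, Rao 6. Rao has the fewest and is eliminated.
Round 3: Silva 19, Umar 19, Park 11. Park has the fewest and is eliminated.
Round 4: Umar 30, Silva 19. Umar has a majority.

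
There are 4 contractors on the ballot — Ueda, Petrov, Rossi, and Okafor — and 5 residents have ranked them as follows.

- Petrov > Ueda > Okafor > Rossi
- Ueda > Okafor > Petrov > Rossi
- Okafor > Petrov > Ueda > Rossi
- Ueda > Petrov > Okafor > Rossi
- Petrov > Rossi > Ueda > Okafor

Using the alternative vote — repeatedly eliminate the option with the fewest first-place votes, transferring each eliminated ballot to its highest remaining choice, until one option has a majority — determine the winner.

Petrov

Round 1: Ueda 2, Petrov 2, Okafor 1, Rossi 0. Rossi has the fewest and is eliminated.
Round 2: Ueda 2, Petrov 2, Okafor 1. Okafor has the fewest and is eliminated.
Round 3: Petrov 3, Ueda 2. Petrov has a majority.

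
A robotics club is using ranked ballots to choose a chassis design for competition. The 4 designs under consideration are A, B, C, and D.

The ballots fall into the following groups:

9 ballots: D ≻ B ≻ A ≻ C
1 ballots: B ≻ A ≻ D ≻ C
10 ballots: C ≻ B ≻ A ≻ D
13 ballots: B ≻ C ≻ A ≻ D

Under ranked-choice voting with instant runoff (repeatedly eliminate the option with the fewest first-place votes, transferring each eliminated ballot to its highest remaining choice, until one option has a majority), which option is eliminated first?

Round 1: B 14, C 10, D 9, A 0. A has the fewest and is eliminated.
Round 2: B 14, C 10, D 9. D has the fewest and is eliminated.
Round 3: B 23, C 10. B has a majority.

A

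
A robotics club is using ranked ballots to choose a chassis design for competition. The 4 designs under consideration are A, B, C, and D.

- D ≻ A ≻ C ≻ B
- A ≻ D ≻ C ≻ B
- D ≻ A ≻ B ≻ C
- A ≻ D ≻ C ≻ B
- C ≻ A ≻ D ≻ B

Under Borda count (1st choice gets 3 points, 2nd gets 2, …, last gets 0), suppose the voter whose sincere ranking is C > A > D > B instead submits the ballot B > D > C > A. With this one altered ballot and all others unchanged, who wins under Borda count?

Borda totals with the altered ballot: A 10, B 4, C 4, D 12.
The switch changes the winner from A to D.

D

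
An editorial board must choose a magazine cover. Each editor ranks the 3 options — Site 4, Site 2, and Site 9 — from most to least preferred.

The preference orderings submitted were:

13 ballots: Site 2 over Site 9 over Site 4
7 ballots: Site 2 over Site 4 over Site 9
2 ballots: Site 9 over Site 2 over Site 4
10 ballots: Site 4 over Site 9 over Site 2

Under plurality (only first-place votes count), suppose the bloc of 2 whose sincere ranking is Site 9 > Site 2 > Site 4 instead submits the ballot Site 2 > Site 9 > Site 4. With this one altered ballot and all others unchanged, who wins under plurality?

First-place totals with the altered ballot: Site 4 10, Site 2 22, Site 9 0.
The winner is unchanged: still Site 2.

Site 2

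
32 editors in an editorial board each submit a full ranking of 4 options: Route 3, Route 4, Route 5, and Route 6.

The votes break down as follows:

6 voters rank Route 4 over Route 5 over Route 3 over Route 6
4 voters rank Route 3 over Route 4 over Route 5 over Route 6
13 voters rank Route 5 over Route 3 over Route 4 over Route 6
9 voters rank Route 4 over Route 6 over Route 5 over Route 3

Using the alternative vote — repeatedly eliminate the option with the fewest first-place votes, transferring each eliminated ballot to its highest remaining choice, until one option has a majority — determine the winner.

Round 1: Route 4 15, Route 5 13, Route 3 4, Route 6 0. Route 6 has the fewest and is eliminated.
Round 2: Route 4 15, Route 5 13, Route 3 4. Route 3 has the fewest and is eliminated.
Round 3: Route 4 19, Route 5 13. Route 4 has a majority.

Route 4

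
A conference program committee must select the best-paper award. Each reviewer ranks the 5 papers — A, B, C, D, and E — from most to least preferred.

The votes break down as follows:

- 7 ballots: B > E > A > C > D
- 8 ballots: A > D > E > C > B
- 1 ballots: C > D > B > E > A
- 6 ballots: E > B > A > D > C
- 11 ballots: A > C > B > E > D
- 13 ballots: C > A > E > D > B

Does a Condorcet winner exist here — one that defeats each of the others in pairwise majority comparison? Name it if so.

A

Head-to-head results (46 voters total):
A vs B: A wins 32–14.
A vs C: A wins 32–14.
A vs D: A wins 45–1.
A vs E: A wins 32–14.
B vs C: C wins 33–13.
B vs D: B wins 24–22.
B vs E: E wins 27–19.
C vs D: C wins 32–14.
C vs E: C wins 25–21.
D vs E: E wins 37–9.
A beats each rival — B (32–14), C (32–14), D (45–1), E (32–14) — so A is the Condorcet winner.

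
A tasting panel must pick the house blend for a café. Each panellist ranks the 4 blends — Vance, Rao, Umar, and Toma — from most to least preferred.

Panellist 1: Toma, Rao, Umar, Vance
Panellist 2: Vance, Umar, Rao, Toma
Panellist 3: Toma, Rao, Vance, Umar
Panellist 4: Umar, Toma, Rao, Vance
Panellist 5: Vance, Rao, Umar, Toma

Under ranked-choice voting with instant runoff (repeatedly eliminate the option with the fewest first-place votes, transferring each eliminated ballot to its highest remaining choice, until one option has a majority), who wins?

Round 1: Vance 2, Toma 2, Umar 1, Rao 0. Rao has the fewest and is eliminated.
Round 2: Vance 2, Toma 2, Umar 1. Umar has the fewest and is eliminated.
Round 3: Toma 3, Vance 2. Toma has a majority.

Toma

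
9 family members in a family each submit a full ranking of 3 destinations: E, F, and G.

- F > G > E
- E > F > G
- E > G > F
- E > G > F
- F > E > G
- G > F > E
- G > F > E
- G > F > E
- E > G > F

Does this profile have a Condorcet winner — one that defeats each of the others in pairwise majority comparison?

Head-to-head results (9 voters total):
E vs F: F wins 5–4.
E vs G: E wins 5–4.
F vs G: G wins 6–3.
No candidate beats all others: E beats G beats F beats E, a majority cycle.

No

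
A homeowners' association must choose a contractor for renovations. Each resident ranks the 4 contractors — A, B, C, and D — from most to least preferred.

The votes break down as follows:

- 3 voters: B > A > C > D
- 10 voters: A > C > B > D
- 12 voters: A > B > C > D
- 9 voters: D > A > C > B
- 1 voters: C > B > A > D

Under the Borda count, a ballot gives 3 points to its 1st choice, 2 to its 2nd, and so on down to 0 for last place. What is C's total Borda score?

Borda scores:
  A: 3·2 + 10·3 + 12·3 + 9·2 + 1 = 91
  B: 3·3 + 10·1 + 12·2 + 9·0 + 2 = 45
  C: 3·1 + 10·2 + 12·1 + 9·1 + 3 = 47
  D: 3·0 + 10·0 + 12·0 + 9·3 + 0 = 27

47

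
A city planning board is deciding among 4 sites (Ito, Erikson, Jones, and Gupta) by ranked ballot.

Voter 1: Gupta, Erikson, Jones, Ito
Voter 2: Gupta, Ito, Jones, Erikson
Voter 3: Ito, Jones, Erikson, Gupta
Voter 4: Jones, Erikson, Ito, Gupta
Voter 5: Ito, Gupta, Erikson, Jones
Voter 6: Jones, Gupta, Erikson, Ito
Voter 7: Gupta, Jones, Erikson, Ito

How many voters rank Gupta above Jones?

4

Ballots ranking Gupta above Jones: 4.
Ballots ranking Jones above Gupta: 3.
So 4 of 7 voters prefer Gupta to Jones.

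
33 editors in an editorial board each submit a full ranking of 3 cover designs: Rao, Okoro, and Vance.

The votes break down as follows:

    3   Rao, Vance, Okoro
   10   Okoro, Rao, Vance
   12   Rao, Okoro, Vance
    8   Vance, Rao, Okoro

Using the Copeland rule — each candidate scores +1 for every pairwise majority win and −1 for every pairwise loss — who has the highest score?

Pairwise results:
  Rao vs Okoro: Rao wins 23–10.
  Rao vs Vance: Rao wins 25–8.
  Okoro vs Vance: Okoro wins 22–11.
Copeland scores (wins − losses):
  Rao: 2 − 0 = 2
  Okoro: 1 − 1 = 0
  Vance: 0 − 2 = -2
Rao has the best Copeland score.

Rao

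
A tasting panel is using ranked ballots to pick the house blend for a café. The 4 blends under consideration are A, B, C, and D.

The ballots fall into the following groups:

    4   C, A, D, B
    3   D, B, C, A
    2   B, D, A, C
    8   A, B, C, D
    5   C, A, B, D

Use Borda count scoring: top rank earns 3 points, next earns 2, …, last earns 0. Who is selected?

A

Borda scores:
  A: 4·2 + 3·0 + 2·1 + 8·3 + 5·2 = 44
  B: 4·0 + 3·2 + 2·3 + 8·2 + 5·1 = 33
  C: 4·3 + 3·1 + 2·0 + 8·1 + 5·3 = 38
  D: 4·1 + 3·3 + 2·2 + 8·0 + 5·0 = 17
A has the highest total.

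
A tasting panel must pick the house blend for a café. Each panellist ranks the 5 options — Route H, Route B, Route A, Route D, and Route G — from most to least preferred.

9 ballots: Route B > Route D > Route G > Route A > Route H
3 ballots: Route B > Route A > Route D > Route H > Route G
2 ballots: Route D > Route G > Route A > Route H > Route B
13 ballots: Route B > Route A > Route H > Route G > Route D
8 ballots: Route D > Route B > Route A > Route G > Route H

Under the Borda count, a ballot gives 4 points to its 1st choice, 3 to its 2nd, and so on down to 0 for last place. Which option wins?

Route B

Borda scores:
  Route H: 9·0 + 3·1 + 2·1 + 13·2 + 8·0 = 31
  Route B: 9·4 + 3·4 + 2·0 + 13·4 + 8·3 = 124
  Route A: 9·1 + 3·3 + 2·2 + 13·3 + 8·2 = 77
  Route D: 9·3 + 3·2 + 2·4 + 13·0 + 8·4 = 73
  Route G: 9·2 + 3·0 + 2·3 + 13·1 + 8·1 = 45
Route B has the highest total.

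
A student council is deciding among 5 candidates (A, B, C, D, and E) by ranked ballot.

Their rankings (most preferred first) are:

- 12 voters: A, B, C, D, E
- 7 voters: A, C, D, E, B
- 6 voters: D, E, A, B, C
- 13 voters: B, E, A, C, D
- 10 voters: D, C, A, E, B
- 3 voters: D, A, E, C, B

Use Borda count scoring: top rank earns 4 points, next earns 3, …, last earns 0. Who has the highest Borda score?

Borda scores:
  A: 12·4 + 7·4 + 6·2 + 13·2 + 10·2 + 3·3 = 143
  B: 12·3 + 7·0 + 6·1 + 13·4 + 10·0 + 3·0 = 94
  C: 12·2 + 7·3 + 6·0 + 13·1 + 10·3 + 3·1 = 91
  D: 12·1 + 7·2 + 6·4 + 13·0 + 10·4 + 3·4 = 102
  E: 12·0 + 7·1 + 6·3 + 13·3 + 10·1 + 3·2 = 80
A has the highest total.

A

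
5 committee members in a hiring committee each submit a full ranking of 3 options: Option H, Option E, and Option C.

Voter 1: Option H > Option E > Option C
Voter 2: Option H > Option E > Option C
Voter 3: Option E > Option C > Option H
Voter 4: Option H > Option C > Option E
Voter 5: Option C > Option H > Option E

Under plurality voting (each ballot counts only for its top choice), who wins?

Option H

First-place vote totals:
  Option H: 3
  Option E: 1
  Option C: 1
Option H has the most first-place votes.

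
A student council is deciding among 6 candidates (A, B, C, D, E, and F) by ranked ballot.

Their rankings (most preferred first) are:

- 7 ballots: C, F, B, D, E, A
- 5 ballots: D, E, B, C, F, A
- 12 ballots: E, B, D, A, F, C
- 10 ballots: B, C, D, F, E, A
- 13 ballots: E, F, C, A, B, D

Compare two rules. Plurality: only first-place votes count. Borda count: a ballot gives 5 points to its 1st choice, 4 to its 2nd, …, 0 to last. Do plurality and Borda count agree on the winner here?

Yes

Plurality first-place counts: A 0, B 10, C 7, D 5, E 25, F 0 → E.
Borda totals: A 50, B 147, C 124, D 105, E 162, F 117 → E.
The two rules agree on E.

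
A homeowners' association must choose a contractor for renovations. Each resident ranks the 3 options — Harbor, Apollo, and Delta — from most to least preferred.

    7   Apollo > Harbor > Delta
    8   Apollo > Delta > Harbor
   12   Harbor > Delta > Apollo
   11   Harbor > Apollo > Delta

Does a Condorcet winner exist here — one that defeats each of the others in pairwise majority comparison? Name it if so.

Harbor

Head-to-head results (38 voters total):
Harbor vs Apollo: Harbor wins 23–15.
Harbor vs Delta: Harbor wins 30–8.
Apollo vs Delta: Apollo wins 26–12.
Harbor beats each rival — Apollo (23–15), Delta (30–8) — so Harbor is the Condorcet winner.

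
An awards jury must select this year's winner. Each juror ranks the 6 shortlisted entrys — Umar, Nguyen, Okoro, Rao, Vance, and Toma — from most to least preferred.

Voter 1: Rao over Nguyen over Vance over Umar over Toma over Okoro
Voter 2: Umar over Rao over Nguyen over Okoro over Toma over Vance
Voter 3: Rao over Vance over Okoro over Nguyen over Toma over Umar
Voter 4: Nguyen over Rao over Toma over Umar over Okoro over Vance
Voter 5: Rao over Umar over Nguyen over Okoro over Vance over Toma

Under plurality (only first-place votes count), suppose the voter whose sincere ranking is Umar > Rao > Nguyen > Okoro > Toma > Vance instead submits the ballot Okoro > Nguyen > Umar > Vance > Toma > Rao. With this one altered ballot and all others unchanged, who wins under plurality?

First-place totals with the altered ballot: Umar 0, Nguyen 1, Okoro 1, Rao 3, Vance 0, Toma 0.
The winner is unchanged: still Rao.

Rao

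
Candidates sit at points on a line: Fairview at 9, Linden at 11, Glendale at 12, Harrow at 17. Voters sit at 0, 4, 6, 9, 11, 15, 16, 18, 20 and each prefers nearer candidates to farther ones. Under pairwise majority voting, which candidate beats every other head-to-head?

Linden

With single-peaked preferences on a line, the Condorcet winner is the candidate closest to the median voter.
The median voter (position 11) is closest to Linden at 11.
Check: Linden vs Fairview — voters closer to Linden: 5 of 9.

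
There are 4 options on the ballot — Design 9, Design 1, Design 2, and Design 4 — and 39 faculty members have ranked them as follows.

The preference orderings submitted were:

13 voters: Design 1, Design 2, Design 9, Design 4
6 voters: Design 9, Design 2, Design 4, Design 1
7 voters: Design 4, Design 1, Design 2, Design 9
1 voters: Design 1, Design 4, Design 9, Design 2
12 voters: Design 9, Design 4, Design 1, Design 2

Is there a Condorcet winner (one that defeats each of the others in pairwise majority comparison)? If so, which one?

None — there is no Condorcet winner

Head-to-head results (39 voters total):
Design 9 vs Design 1: Design 1 wins 21–18.
Design 9 vs Design 2: Design 2 wins 20–19.
Design 9 vs Design 4: Design 9 wins 31–8.
Design 1 vs Design 2: Design 1 wins 33–6.
Design 1 vs Design 4: Design 4 wins 25–14.
Design 2 vs Design 4: Design 4 wins 20–19.
No candidate beats all others: Design 9 beats Design 4 beats Design 1 beats Design 9, a majority cycle.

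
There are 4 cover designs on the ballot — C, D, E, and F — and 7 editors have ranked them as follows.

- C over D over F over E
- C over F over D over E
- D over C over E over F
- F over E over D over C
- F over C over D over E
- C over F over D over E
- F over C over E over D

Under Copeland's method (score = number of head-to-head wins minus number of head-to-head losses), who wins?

C

Pairwise results:
  C vs D: C wins 5–2.
  C vs E: C wins 6–1.
  C vs F: C wins 4–3.
  D vs E: D wins 5–2.
  D vs F: F wins 5–2.
  E vs F: F wins 6–1.
Copeland scores (wins − losses):
  C: 3 − 0 = 3
  D: 1 − 2 = -1
  E: 0 − 3 = -3
  F: 2 − 1 = 1
C has the best Copeland score.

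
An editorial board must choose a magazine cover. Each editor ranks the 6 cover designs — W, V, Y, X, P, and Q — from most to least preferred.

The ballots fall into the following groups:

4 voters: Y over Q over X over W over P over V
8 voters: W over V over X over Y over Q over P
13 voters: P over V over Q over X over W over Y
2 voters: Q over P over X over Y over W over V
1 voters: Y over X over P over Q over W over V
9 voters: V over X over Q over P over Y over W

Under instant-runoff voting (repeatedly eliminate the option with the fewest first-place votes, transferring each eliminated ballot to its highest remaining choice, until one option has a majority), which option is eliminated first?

X

Round 1: P 13, V 9, W 8, Y 5, Q 2, X 0. X has the fewest and is eliminated.
Round 2: P 13, V 9, W 8, Y 5, Q 2. Q has the fewest and is eliminated.
Round 3: P 15, V 9, W 8, Y 5. Y has the fewest and is eliminated.
Round 4: P 16, W 12, V 9. V has the fewest and is eliminated.
Round 5: P 25, W 12. P has a majority.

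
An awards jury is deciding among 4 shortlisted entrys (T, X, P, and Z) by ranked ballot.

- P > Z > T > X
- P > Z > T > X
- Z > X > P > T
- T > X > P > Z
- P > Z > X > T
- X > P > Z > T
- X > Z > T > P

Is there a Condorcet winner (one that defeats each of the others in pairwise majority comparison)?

Head-to-head results (7 voters total):
T vs X: X wins 4–3.
T vs P: P wins 5–2.
T vs Z: Z wins 6–1.
X vs P: X wins 4–3.
X vs Z: Z wins 4–3.
P vs Z: P wins 5–2.
No candidate beats all others: X beats P beats Z beats X, a majority cycle.

No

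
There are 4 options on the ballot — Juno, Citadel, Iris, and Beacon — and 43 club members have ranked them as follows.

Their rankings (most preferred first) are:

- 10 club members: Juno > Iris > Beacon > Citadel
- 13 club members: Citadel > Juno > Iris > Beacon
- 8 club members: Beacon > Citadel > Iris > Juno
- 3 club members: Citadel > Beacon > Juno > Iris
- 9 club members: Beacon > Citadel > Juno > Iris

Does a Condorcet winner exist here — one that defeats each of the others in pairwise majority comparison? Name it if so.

Head-to-head results (43 voters total):
Juno vs Citadel: Citadel wins 33–10.
Juno vs Iris: Juno wins 35–8.
Juno vs Beacon: Juno wins 23–20.
Citadel vs Iris: Citadel wins 33–10.
Citadel vs Beacon: Beacon wins 27–16.
Iris vs Beacon: Iris wins 23–20.
No candidate beats all others: Juno beats Beacon beats Citadel beats Juno, a majority cycle.

No Condorcet winner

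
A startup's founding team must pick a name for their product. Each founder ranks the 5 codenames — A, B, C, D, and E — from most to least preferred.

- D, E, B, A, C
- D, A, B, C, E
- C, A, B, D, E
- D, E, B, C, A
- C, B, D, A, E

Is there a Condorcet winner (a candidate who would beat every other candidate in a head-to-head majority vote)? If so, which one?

Head-to-head results (5 voters total):
A vs B: B wins 3–2.
A vs C: C wins 3–2.
A vs D: D wins 4–1.
A vs E: A wins 3–2.
B vs C: B wins 3–2.
B vs D: D wins 3–2.
B vs E: B wins 3–2.
C vs D: D wins 3–2.
C vs E: C wins 3–2.
D vs E: D wins 5–0.
D beats each rival — A (4–1), B (3–2), C (3–2), E (5–0) — so D is the Condorcet winner.

D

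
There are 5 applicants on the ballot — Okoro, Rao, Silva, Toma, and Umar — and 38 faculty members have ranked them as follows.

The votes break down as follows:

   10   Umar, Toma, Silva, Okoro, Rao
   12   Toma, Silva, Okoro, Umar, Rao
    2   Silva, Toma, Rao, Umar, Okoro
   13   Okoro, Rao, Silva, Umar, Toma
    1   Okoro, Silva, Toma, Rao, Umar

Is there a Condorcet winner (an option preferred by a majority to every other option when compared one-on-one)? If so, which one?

There is no Condorcet winner

Head-to-head results (38 voters total):
Okoro vs Rao: Okoro wins 36–2.
Okoro vs Silva: Silva wins 24–14.
Okoro vs Toma: Toma wins 24–14.
Okoro vs Umar: Okoro wins 26–12.
Rao vs Silva: Silva wins 25–13.
Rao vs Toma: Toma wins 25–13.
Rao vs Umar: Umar wins 22–16.
Silva vs Toma: Toma wins 22–16.
Silva vs Umar: Silva wins 28–10.
Toma vs Umar: Umar wins 23–15.
No candidate beats all others: Okoro beats Umar beats Toma beats Okoro, a majority cycle.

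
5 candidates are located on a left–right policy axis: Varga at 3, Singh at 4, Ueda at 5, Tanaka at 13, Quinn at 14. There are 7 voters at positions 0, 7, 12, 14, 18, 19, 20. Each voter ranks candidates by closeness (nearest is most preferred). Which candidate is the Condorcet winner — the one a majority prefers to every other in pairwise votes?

With single-peaked preferences on a line, the Condorcet winner is the candidate closest to the median voter.
The median voter (position 14) is closest to Quinn at 14.
Check: Quinn vs Singh — voters closer to Quinn: 5 of 7.

Quinn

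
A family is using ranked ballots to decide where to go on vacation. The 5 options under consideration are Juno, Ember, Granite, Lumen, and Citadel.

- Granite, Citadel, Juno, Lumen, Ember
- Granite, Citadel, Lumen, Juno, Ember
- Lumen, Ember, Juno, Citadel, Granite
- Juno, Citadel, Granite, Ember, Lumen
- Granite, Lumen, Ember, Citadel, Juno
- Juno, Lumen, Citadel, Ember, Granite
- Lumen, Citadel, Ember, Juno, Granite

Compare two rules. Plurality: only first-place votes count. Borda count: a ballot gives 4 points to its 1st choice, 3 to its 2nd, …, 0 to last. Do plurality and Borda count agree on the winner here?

No

Plurality first-place counts: Juno 2, Ember 0, Granite 3, Lumen 2, Citadel 0 → Granite.
Borda totals: Juno 14, Ember 9, Granite 14, Lumen 17, Citadel 16 → Lumen.
The two rules disagree: plurality picks Granite, Borda picks Lumen.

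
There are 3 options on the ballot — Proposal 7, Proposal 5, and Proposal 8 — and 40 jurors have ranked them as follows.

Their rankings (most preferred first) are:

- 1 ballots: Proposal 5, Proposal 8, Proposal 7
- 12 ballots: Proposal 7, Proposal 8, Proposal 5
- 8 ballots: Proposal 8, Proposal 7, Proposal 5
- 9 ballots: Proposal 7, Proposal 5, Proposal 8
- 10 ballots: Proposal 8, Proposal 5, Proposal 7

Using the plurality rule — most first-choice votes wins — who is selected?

First-place vote totals:
  Proposal 7: 21
  Proposal 5: 1
  Proposal 8: 18
Proposal 7 has the most first-place votes.

Proposal 7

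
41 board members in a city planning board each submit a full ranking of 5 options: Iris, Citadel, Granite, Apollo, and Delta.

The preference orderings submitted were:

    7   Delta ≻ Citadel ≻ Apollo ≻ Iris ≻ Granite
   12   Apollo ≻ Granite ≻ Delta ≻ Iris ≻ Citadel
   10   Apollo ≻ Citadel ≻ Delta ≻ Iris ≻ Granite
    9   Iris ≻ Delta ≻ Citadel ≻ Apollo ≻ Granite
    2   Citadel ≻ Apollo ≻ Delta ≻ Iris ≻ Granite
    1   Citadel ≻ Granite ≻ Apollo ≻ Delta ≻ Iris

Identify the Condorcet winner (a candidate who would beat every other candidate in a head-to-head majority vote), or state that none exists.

Head-to-head results (41 voters total):
Iris vs Citadel: Iris wins 21–20.
Iris vs Granite: Iris wins 28–13.
Iris vs Apollo: Apollo wins 32–9.
Iris vs Delta: Delta wins 32–9.
Citadel vs Granite: Citadel wins 29–12.
Citadel vs Apollo: Apollo wins 22–19.
Citadel vs Delta: Delta wins 28–13.
Granite vs Apollo: Apollo wins 40–1.
Granite vs Delta: Delta wins 28–13.
Apollo vs Delta: Apollo wins 25–16.
Apollo beats each rival — Iris (32–9), Citadel (22–19), Granite (40–1), Delta (25–16) — so Apollo is the Condorcet winner.

Apollo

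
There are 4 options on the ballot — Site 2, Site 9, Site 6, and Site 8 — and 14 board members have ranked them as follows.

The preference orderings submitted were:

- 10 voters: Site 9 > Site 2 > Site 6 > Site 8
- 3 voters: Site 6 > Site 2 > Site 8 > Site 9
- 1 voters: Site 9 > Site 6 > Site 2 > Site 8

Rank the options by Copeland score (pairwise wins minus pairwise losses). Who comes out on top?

Site 9

Pairwise results:
  Site 2 vs Site 9: Site 9 wins 11–3.
  Site 2 vs Site 6: Site 2 wins 10–4.
  Site 2 vs Site 8: Site 2 wins 14–0.
  Site 9 vs Site 6: Site 9 wins 11–3.
  Site 9 vs Site 8: Site 9 wins 11–3.
  Site 6 vs Site 8: Site 6 wins 14–0.
Copeland scores (wins − losses):
  Site 2: 2 − 1 = 1
  Site 9: 3 − 0 = 3
  Site 6: 1 − 2 = -1
  Site 8: 0 − 3 = -3
Site 9 has the best Copeland score.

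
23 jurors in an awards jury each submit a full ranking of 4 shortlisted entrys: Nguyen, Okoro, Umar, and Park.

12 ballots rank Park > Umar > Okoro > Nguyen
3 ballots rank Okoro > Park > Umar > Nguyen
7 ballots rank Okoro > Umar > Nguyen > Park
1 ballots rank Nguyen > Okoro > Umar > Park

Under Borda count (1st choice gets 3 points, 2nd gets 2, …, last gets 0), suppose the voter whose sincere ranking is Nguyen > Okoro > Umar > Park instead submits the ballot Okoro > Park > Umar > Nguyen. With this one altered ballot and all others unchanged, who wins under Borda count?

Okoro

Borda totals with the altered ballot: Nguyen 7, Okoro 45, Umar 42, Park 44.
The winner is unchanged: still Okoro.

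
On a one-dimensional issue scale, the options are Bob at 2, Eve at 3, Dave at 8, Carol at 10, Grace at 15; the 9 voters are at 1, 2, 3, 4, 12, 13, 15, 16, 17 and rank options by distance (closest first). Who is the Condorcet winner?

Carol

With single-peaked preferences on a line, the Condorcet winner is the candidate closest to the median voter.
The median voter (position 12) is closest to Carol at 10.
Check: Carol vs Eve — voters closer to Carol: 5 of 9.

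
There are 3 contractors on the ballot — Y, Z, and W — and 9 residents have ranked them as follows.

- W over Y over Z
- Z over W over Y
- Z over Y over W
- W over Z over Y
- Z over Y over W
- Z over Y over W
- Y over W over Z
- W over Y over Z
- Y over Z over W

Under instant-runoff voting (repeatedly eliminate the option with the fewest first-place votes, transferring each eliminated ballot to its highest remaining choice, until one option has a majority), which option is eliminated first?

Y

Round 1: Z 4, W 3, Y 2. Y has the fewest and is eliminated.
Round 2: Z 5, W 4. Z has a majority.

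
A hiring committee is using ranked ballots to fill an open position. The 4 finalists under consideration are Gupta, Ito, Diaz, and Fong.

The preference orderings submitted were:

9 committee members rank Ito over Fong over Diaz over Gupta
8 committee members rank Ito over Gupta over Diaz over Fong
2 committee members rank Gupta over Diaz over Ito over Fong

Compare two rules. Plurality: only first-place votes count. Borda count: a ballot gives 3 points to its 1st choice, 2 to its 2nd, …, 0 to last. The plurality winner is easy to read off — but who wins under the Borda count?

Plurality first-place counts: Gupta 2, Ito 17, Diaz 0, Fong 0 → Ito.
Borda totals: Gupta 22, Ito 53, Diaz 21, Fong 18 → Ito.

Ito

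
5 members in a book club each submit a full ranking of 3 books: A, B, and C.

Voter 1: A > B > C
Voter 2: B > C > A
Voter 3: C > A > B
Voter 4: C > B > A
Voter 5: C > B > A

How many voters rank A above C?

1

Ballots ranking A above C: 1.
Ballots ranking C above A: 4.
So 1 of 5 voters prefer A to C.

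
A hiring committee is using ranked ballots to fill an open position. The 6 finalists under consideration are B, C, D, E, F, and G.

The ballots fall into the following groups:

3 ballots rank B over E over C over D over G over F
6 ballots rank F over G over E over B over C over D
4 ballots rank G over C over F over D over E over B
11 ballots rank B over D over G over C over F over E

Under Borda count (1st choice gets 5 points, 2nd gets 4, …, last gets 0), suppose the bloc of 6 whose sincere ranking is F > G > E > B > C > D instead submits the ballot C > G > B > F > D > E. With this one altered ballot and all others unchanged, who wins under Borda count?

B

Borda totals with the altered ballot: B 88, C 77, D 64, E 16, F 35, G 80.
The winner is unchanged: still B.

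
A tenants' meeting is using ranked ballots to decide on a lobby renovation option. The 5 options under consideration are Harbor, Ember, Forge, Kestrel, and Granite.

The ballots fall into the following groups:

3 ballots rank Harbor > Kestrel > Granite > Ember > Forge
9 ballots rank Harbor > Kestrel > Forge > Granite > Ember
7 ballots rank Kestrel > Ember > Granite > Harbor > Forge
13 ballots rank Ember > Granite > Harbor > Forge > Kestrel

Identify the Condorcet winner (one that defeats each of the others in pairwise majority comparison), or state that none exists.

None — there is no Condorcet winner

Head-to-head results (32 voters total):
Harbor vs Ember: Ember wins 20–12.
Harbor vs Forge: Harbor wins 32–0.
Harbor vs Kestrel: Harbor wins 25–7.
Harbor vs Granite: Granite wins 20–12.
Ember vs Forge: Ember wins 23–9.
Ember vs Kestrel: Kestrel wins 19–13.
Ember vs Granite: Ember wins 20–12.
Forge vs Kestrel: Kestrel wins 19–13.
Forge vs Granite: Granite wins 23–9.
Kestrel vs Granite: Kestrel wins 19–13.
No candidate beats all others: Harbor beats Kestrel beats Ember beats Harbor, a majority cycle.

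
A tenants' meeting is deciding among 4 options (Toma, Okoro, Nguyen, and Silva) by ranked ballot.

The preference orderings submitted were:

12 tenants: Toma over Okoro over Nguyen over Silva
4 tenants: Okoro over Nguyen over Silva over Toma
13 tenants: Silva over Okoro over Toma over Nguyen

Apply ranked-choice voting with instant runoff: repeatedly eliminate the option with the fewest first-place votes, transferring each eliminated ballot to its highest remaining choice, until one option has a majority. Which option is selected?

Round 1: Silva 13, Toma 12, Okoro 4, Nguyen 0. Nguyen has the fewest and is eliminated.
Round 2: Silva 13, Toma 12, Okoro 4. Okoro has the fewest and is eliminated.
Round 3: Silva 17, Toma 12. Silva has a majority.

Silva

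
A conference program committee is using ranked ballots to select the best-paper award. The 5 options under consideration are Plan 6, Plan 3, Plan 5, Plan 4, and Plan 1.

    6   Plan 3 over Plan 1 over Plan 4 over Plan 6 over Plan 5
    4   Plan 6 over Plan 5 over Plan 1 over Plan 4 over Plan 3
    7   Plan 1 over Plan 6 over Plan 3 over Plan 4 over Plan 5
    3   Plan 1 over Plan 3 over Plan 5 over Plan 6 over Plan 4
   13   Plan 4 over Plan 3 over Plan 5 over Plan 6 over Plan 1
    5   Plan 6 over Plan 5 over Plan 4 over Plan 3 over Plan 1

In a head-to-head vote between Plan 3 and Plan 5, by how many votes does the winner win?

20

Ballots ranking Plan 3 above Plan 5: 6+7+3+13 = 29.
Ballots ranking Plan 5 above Plan 3: 4+5 = 9.
Plan 3 wins 29–9, a margin of 20.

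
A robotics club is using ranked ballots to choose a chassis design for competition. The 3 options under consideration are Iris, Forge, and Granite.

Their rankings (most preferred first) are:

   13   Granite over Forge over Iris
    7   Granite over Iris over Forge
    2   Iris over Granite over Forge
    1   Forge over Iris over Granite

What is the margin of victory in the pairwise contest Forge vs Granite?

Ballots ranking Forge above Granite: 1.
Ballots ranking Granite above Forge: 13+7+2 = 22.
Granite wins 22–1, a margin of 21.

21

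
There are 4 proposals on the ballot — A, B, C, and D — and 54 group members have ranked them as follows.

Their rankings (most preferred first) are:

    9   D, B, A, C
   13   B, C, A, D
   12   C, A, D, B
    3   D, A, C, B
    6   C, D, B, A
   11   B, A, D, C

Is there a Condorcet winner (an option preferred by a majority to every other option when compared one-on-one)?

Head-to-head results (54 voters total):
A vs B: B wins 39–15.
A vs C: C wins 31–23.
A vs D: A wins 36–18.
B vs C: B wins 33–21.
B vs D: D wins 30–24.
C vs D: C wins 31–23.
No candidate beats all others: A beats D beats B beats A, a majority cycle.

No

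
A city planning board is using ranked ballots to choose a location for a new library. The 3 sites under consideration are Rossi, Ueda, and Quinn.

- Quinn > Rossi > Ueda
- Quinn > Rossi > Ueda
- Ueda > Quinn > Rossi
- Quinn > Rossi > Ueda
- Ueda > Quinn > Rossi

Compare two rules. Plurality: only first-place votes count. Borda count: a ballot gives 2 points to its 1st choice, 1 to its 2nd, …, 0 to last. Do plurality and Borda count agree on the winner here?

Yes

Plurality first-place counts: Rossi 0, Ueda 2, Quinn 3 → Quinn.
Borda totals: Rossi 3, Ueda 4, Quinn 8 → Quinn.
The two rules agree on Quinn.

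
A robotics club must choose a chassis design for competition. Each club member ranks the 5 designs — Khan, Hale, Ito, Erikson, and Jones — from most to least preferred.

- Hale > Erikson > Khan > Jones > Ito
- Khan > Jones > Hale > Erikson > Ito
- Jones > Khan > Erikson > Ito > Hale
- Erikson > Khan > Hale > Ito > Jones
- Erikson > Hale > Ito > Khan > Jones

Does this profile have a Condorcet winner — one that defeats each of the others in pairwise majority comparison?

Yes

Head-to-head results (5 voters total):
Khan vs Hale: Khan wins 3–2.
Khan vs Ito: Khan wins 4–1.
Khan vs Erikson: Erikson wins 3–2.
Khan vs Jones: Khan wins 4–1.
Hale vs Ito: Hale wins 4–1.
Hale vs Erikson: Erikson wins 3–2.
Hale vs Jones: Hale wins 3–2.
Ito vs Erikson: Erikson wins 5–0.
Ito vs Jones: Jones wins 3–2.
Erikson vs Jones: Erikson wins 3–2.
Erikson beats each rival — Khan (3–2), Hale (3–2), Ito (5–0), Jones (3–2) — so Erikson is the Condorcet winner.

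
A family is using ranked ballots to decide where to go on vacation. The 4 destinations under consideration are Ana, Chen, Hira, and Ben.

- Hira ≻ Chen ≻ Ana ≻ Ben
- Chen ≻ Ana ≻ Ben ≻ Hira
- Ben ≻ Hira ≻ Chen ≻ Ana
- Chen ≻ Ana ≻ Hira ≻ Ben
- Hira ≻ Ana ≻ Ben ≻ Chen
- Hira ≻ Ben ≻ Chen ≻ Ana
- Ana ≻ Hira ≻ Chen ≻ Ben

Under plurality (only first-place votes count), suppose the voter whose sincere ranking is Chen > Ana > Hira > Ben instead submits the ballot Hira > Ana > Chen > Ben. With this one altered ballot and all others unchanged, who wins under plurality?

First-place totals with the altered ballot: Ana 1, Chen 1, Hira 4, Ben 1.
The winner is unchanged: still Hira.

Hira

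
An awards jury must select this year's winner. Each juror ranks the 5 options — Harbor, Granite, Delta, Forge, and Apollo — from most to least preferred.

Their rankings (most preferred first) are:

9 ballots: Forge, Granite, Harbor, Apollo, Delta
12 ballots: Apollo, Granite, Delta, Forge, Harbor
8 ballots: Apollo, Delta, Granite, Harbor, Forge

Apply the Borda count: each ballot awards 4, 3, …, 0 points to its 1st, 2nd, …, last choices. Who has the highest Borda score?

Borda scores:
  Harbor: 9·2 + 12·0 + 8·1 = 26
  Granite: 9·3 + 12·3 + 8·2 = 79
  Delta: 9·0 + 12·2 + 8·3 = 48
  Forge: 9·4 + 12·1 + 8·0 = 48
  Apollo: 9·1 + 12·4 + 8·4 = 89
Apollo has the highest total.

Apollo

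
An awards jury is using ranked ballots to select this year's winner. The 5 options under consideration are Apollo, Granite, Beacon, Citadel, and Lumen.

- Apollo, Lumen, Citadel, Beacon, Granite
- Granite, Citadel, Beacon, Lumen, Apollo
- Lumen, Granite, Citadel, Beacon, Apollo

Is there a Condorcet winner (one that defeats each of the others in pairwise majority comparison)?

Yes

Head-to-head results (3 voters total):
Apollo vs Granite: Granite wins 2–1.
Apollo vs Beacon: Beacon wins 2–1.
Apollo vs Citadel: Citadel wins 2–1.
Apollo vs Lumen: Lumen wins 2–1.
Granite vs Beacon: Granite wins 2–1.
Granite vs Citadel: Granite wins 2–1.
Granite vs Lumen: Lumen wins 2–1.
Beacon vs Citadel: Citadel wins 3–0.
Beacon vs Lumen: Lumen wins 2–1.
Citadel vs Lumen: Lumen wins 2–1.
Lumen beats each rival — Apollo (2–1), Granite (2–1), Beacon (2–1), Citadel (2–1) — so Lumen is the Condorcet winner.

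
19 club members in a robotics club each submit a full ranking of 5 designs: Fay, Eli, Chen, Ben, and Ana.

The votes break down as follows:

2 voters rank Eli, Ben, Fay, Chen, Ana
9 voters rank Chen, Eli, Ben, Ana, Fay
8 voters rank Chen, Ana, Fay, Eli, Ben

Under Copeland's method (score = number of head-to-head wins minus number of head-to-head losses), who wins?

Chen

Pairwise results:
  Fay vs Eli: Eli wins 11–8.
  Fay vs Chen: Chen wins 17–2.
  Fay vs Ben: Ben wins 11–8.
  Fay vs Ana: Ana wins 17–2.
  Eli vs Chen: Chen wins 17–2.
  Eli vs Ben: Eli wins 19–0.
  Eli vs Ana: Eli wins 11–8.
  Chen vs Ben: Chen wins 17–2.
  Chen vs Ana: Chen wins 19–0.
  Ben vs Ana: Ben wins 11–8.
Copeland scores (wins − losses):
  Fay: 0 − 4 = -4
  Eli: 3 − 1 = 2
  Chen: 4 − 0 = 4
  Ben: 2 − 2 = 0
  Ana: 1 − 3 = -2
Chen has the best Copeland score.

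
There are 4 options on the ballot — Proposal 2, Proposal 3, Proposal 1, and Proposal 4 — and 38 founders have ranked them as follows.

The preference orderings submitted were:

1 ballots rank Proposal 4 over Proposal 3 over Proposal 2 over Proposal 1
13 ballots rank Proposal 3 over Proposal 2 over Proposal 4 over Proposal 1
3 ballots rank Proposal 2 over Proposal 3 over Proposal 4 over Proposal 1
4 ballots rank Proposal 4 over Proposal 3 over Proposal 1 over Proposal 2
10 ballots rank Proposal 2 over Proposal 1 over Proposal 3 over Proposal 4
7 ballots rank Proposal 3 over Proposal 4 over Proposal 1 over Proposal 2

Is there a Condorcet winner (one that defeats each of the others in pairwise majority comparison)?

Yes

Head-to-head results (38 voters total):
Proposal 2 vs Proposal 3: Proposal 3 wins 25–13.
Proposal 2 vs Proposal 1: Proposal 2 wins 27–11.
Proposal 2 vs Proposal 4: Proposal 2 wins 26–12.
Proposal 3 vs Proposal 1: Proposal 3 wins 28–10.
Proposal 3 vs Proposal 4: Proposal 3 wins 33–5.
Proposal 1 vs Proposal 4: Proposal 4 wins 28–10.
Proposal 3 beats each rival — Proposal 2 (25–13), Proposal 1 (28–10), Proposal 4 (33–5) — so Proposal 3 is the Condorcet winner.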